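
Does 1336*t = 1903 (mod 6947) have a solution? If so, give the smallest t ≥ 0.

849

gcd(1336, 6947) = 1, so a unique solution mod 6947 exists.
1336⁻¹ ≡ 26 (mod 6947).
t ≡ 26*1903 ≡ 849 (mod 6947).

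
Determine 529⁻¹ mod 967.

Run the extended Euclidean algorithm:
967 = 1*529 + 438
529 = 1*438 + 91
438 = 4*91 + 74
91 = 1*74 + 17
74 = 4*17 + 6
17 = 2*6 + 5
6 = 1*5 + 1
5 = 5*1 + 0
gcd(529, 967) = 1, so the inverse exists.
Bézout: 1 = 93*967 − 170*529.
So 529⁻¹ ≡ −170 ≡ 797 (mod 967).

797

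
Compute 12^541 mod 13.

12^1 ≡ 12 (mod 13)
12^2 ≡ 12^2 = 144 ≡ 1 (mod 13)
12^4 ≡ 1^2 = 1 (mod 13)
12^8 ≡ 1^2 = 1 (mod 13)
12^16 ≡ 1^2 = 1 (mod 13)
12^32 ≡ 1^2 = 1 (mod 13)
12^64 ≡ 1^2 = 1 (mod 13)
12^128 ≡ 1^2 = 1 (mod 13)
12^256 ≡ 1^2 = 1 (mod 13)
12^512 ≡ 1^2 = 1 (mod 13)
12^541 = 12^512 · 12^16 · 12^8 · 12^4 · 12^1 ≡ 1 · 1 · 1 · 1 · 12 (mod 13).
Accumulate the product:
1 · 1 = 1
1 · 1 = 1
1 · 1 = 1
1 · 12 = 12

12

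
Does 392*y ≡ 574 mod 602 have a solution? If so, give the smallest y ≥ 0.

3

gcd(392, 602) = 14, and 14 | 574, so solutions exist.
Divide through by 14: 28*y mod 43 = 41.
28⁻¹ ≡ 20 (mod 43).
y ≡ 20*41 ≡ 3 (mod 43).
The smallest non-negative solution is y = 3.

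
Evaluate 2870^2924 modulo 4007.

3941

Compute successive squares:
2924 in binary is 101101101100, i.e. 2924 = 2048 + 512 + 256 + 64 + 32 + 8 + 4.
2870^1 ≡ 2870 (mod 4007)
2870^2 ≡ 2870^2 = 8236900 ≡ 2515 (mod 4007)
2870^4 ≡ 2515^2 = 6325225 ≡ 2179 (mod 4007)
2870^8 ≡ 2179^2 = 4748041 ≡ 3753 (mod 4007)
2870^16 ≡ 3753^2 = 14085009 ≡ 404 (mod 4007)
2870^32 ≡ 404^2 = 163216 ≡ 2936 (mod 4007)
2870^64 ≡ 2936^2 = 8620096 ≡ 1039 (mod 4007)
2870^128 ≡ 1039^2 = 1079521 ≡ 1638 (mod 4007)
2870^256 ≡ 1638^2 = 2683044 ≡ 2361 (mod 4007)
2870^512 ≡ 2361^2 = 5574321 ≡ 584 (mod 4007)
2870^1024 ≡ 584^2 = 341056 ≡ 461 (mod 4007)
2870^2048 ≡ 461^2 = 212521 ≡ 150 (mod 4007)
2870^2924 = 2870^2048 × 2870^512 × 2870^256 × 2870^64 × 2870^32 × 2870^8 × 2870^4 ≡ 150 × 584 × 2361 × 1039 × 2936 × 3753 × 2179 (mod 4007).
Accumulate the product:
150 × 584 = 87600 ≡ 3453
3453 × 2361 = 8152533 ≡ 2295
2295 × 1039 = 2384505 ≡ 340
340 × 2936 = 998240 ≡ 497
497 × 3753 = 1865241 ≡ 1986
1986 × 2179 = 4327494 ≡ 3941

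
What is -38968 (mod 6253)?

4803

-38968 = -7×6253 + 4803, so -38968 ≡ 4803 (mod 6253).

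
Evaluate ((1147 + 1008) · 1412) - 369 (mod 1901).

891

1147 + 1008 = 2155 ≡ 254 (mod 1901)
254 · 1412 = 358648 ≡ 1260 (mod 1901)
1260 - 369 = 891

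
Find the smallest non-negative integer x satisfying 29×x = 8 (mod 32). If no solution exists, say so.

8

gcd(29, 32) = 1, so a unique solution mod 32 exists.
29⁻¹ ≡ 21 (mod 32).
x ≡ 21×8 ≡ 8 (mod 32).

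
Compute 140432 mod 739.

22

140432 = 190×739 + 22, so 140432 ≡ 22 (mod 739).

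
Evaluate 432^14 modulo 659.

Compute successive squares:
14 in binary is 1110, i.e. 14 = 8 + 4 + 2.
432^1 ≡ 432 (mod 659)
432^2 ≡ 432^2 = 186624 ≡ 127 (mod 659)
432^4 ≡ 127^2 = 16129 ≡ 313 (mod 659)
432^8 ≡ 313^2 = 97969 ≡ 437 (mod 659)
432^14 = 432^8 * 432^4 * 432^2 ≡ 437 * 313 * 127 (mod 659).
Accumulate the product:
437 * 313 = 136781 ≡ 368
368 * 127 = 46736 ≡ 606

606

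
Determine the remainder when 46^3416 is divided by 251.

Using repeated squaring:
3416 in binary is 110101011000, i.e. 3416 = 2048 + 1024 + 256 + 64 + 16 + 8.
46^1 ≡ 46 (mod 251)
46^2 ≡ 46^2 = 2116 ≡ 108 (mod 251)
46^4 ≡ 108^2 = 11664 ≡ 118 (mod 251)
46^8 ≡ 118^2 = 13924 ≡ 119 (mod 251)
46^16 ≡ 119^2 = 14161 ≡ 105 (mod 251)
46^32 ≡ 105^2 = 11025 ≡ 232 (mod 251)
46^64 ≡ 232^2 = 53824 ≡ 110 (mod 251)
46^128 ≡ 110^2 = 12100 ≡ 52 (mod 251)
46^256 ≡ 52^2 = 2704 ≡ 194 (mod 251)
46^512 ≡ 194^2 = 37636 ≡ 237 (mod 251)
46^1024 ≡ 237^2 = 56169 ≡ 196 (mod 251)
46^2048 ≡ 196^2 = 38416 ≡ 13 (mod 251)
46^3416 = 46^2048 × 46^1024 × 46^256 × 46^64 × 46^16 × 46^8 ≡ 13 × 196 × 194 × 110 × 105 × 119 (mod 251).
Accumulate the product:
13 × 196 = 2548 ≡ 38
38 × 194 = 7372 ≡ 93
93 × 110 = 10230 ≡ 190
190 × 105 = 19950 ≡ 121
121 × 119 = 14399 ≡ 92

92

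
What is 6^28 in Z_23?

12

By square-and-multiply:
28 in binary is 11100, i.e. 28 = 16 + 8 + 4.
6^1 ≡ 6 (mod 23)
6^2 ≡ 6^2 = 36 ≡ 13 (mod 23)
6^4 ≡ 13^2 = 169 ≡ 8 (mod 23)
6^8 ≡ 8^2 = 64 ≡ 18 (mod 23)
6^16 ≡ 18^2 = 324 ≡ 2 (mod 23)
6^28 = 6^16 · 6^8 · 6^4 ≡ 2 · 18 · 8 (mod 23).
Accumulate the product:
2 · 18 = 36 ≡ 13
13 · 8 = 104 ≡ 12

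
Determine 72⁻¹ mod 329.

32

Run the extended Euclidean algorithm:
329 = 4·72 + 41
72 = 1·41 + 31
41 = 1·31 + 10
31 = 3·10 + 1
10 = 10·1 + 0
gcd(72, 329) = 1, so the inverse exists.
Bézout: 1 = −7·329 + 32·72.
So 72⁻¹ ≡ 32 (mod 329).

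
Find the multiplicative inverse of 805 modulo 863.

491

863 = 1×805 + 58
805 = 13×58 + 51
58 = 1×51 + 7
51 = 7×7 + 2
7 = 3×2 + 1
2 = 2×1 + 0
gcd(805, 863) = 1, so the inverse exists.
Bézout: 1 = 347×863 − 372×805.
So 805⁻¹ ≡ −372 ≡ 491 (mod 863).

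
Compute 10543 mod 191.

38

10543 = 55*191 + 38, so 10543 ≡ 38 (mod 191).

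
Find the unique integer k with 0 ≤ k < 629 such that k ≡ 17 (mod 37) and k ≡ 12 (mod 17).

37⁻¹ mod 17: 37×6 ≡ 1 (mod 17), so 37⁻¹ ≡ 6.
k = 17 + 37×((12 − 17)×6 mod 17) = 17 + 37×4 = 165.

165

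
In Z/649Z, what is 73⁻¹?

Run the extended Euclidean algorithm:
649 = 8·73 + 65
73 = 1·65 + 8
65 = 8·8 + 1
8 = 8·1 + 0
gcd(73, 649) = 1, so the inverse exists.
Bézout: 1 = 9·649 − 80·73.
So 73⁻¹ ≡ −80 ≡ 569 (mod 649).

569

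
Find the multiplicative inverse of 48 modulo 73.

35

73 = 1·48 + 25
48 = 1·25 + 23
25 = 1·23 + 2
23 = 11·2 + 1
2 = 2·1 + 0
gcd(48, 73) = 1, so the inverse exists.
Bézout: 1 = −23·73 + 35·48.
So 48⁻¹ ≡ 35 (mod 73).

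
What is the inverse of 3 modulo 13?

9

By the extended Euclidean algorithm:
13 = 4·3 + 1
3 = 3·1 + 0
gcd(3, 13) = 1, so the inverse exists.
Back-substitute for 1:
1 = 1·13 − 4·3
So 3⁻¹ ≡ −4 ≡ 9 (mod 13).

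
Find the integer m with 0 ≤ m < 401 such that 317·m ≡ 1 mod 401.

401 = 1·317 + 84
317 = 3·84 + 65
84 = 1·65 + 19
65 = 3·19 + 8
19 = 2·8 + 3
8 = 2·3 + 2
3 = 1·2 + 1
2 = 2·1 + 0
gcd(317, 401) = 1, so the inverse exists.
Back-substitute for 1:
1 = 1·3 − 1·2
  = −1·8 + 3·3
  = 3·19 − 7·8
  = −7·65 + 24·19
  = 24·84 − 31·65
  = −31·317 + 117·84
  = 117·401 − 148·317
So 317⁻¹ ≡ −148 ≡ 253 (mod 401).

253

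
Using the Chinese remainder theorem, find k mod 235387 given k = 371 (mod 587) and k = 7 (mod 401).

587⁻¹ mod 401: 587·235 ≡ 1 (mod 401), so 587⁻¹ ≡ 235.
k = 371 + 587·((7 − 371)·235 mod 401) = 371 + 587·274 = 161209.

161209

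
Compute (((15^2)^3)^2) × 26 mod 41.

35

(15)^2 ≡ 20 (mod 41)
(20)^3 ≡ 5 (mod 41)
(5)^2 ≡ 25 (mod 41)
25 × 26 = 650 ≡ 35 (mod 41)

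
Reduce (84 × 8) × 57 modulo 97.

86

84 × 8 = 672 ≡ 90 (mod 97)
90 × 57 = 5130 ≡ 86 (mod 97)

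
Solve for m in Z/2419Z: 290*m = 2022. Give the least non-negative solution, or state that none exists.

2109

gcd(290, 2419) = 1, so a unique solution mod 2419 exists.
290⁻¹ ≡ 342 (mod 2419).
m ≡ 342*2022 ≡ 2109 (mod 2419).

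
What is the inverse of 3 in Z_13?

9

13 = 4×3 + 1
3 = 3×1 + 0
gcd(3, 13) = 1, so the inverse exists.
Back-substitute for 1:
1 = 1×13 − 4×3
So 3⁻¹ ≡ −4 ≡ 9 (mod 13).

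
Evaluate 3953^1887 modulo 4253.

2419

Compute successive squares:
1887 in binary is 11101011111, i.e. 1887 = 1024 + 512 + 256 + 64 + 16 + 8 + 4 + 2 + 1.
3953^1 ≡ 3953 (mod 4253)
3953^2 ≡ 3953^2 = 15626209 ≡ 687 (mod 4253)
3953^4 ≡ 687^2 = 471969 ≡ 4139 (mod 4253)
3953^8 ≡ 4139^2 = 17131321 ≡ 237 (mod 4253)
3953^16 ≡ 237^2 = 56169 ≡ 880 (mod 4253)
3953^32 ≡ 880^2 = 774400 ≡ 354 (mod 4253)
3953^64 ≡ 354^2 = 125316 ≡ 1979 (mod 4253)
3953^128 ≡ 1979^2 = 3916441 ≡ 3681 (mod 4253)
3953^256 ≡ 3681^2 = 13549761 ≡ 3956 (mod 4253)
3953^512 ≡ 3956^2 = 15649936 ≡ 3149 (mod 4253)
3953^1024 ≡ 3149^2 = 9916201 ≡ 2458 (mod 4253)
3953^1887 = 3953^1024 * 3953^512 * 3953^256 * 3953^64 * 3953^16 * 3953^8 * 3953^4 * 3953^2 * 3953^1 ≡ 2458 * 3149 * 3956 * 1979 * 880 * 237 * 4139 * 687 * 3953 (mod 4253).
Accumulate the product:
2458 * 3149 = 7740242 ≡ 4035
4035 * 3956 = 15962460 ≡ 951
951 * 1979 = 1882029 ≡ 2203
2203 * 880 = 1938640 ≡ 3525
3525 * 237 = 835425 ≡ 1837
1837 * 4139 = 7603343 ≡ 3232
3232 * 687 = 2220384 ≡ 318
318 * 3953 = 1257054 ≡ 2419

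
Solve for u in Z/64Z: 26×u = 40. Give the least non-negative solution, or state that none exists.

gcd(26, 64) = 2, and 2 | 40, so solutions exist.
Divide through by 2: 13×u ≡ 20 (mod 32).
13⁻¹ ≡ 5 (mod 32).
u ≡ 5×20 ≡ 4 (mod 32).
The smallest non-negative solution is u = 4.

4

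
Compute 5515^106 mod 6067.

By square-and-multiply:
5515^1 ≡ 5515 (mod 6067)
5515^2 ≡ 5515^2 = 30415225 ≡ 1354 (mod 6067)
5515^4 ≡ 1354^2 = 1833316 ≡ 1082 (mod 6067)
5515^8 ≡ 1082^2 = 1170724 ≡ 5860 (mod 6067)
5515^16 ≡ 5860^2 = 34339600 ≡ 380 (mod 6067)
5515^32 ≡ 380^2 = 144400 ≡ 4859 (mod 6067)
5515^64 ≡ 4859^2 = 23609881 ≡ 3184 (mod 6067)
5515^106 = 5515^64 * 5515^32 * 5515^8 * 5515^2 ≡ 3184 * 4859 * 5860 * 1354 (mod 6067).
Accumulate the product:
3184 * 4859 = 15471056 ≡ 206
206 * 5860 = 1207160 ≡ 5894
5894 * 1354 = 7980476 ≡ 2371

2371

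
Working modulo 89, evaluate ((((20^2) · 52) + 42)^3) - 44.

(20)^2 ≡ 44 (mod 89)
44 · 52 = 2288 ≡ 63 (mod 89)
63 + 42 = 105 ≡ 16 (mod 89)
(16)^3 ≡ 2 (mod 89)
2 - 44 = -42 ≡ 47 (mod 89)

47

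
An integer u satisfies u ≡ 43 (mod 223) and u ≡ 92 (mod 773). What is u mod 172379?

223⁻¹ mod 773: 223*52 ≡ 1 (mod 773), so 223⁻¹ ≡ 52.
u = 43 + 223*((92 − 43)*52 mod 773) = 43 + 223*229 = 51110.

51110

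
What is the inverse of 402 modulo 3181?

3181 = 7×402 + 367
402 = 1×367 + 35
367 = 10×35 + 17
35 = 2×17 + 1
17 = 17×1 + 0
gcd(402, 3181) = 1, so the inverse exists.
Back-substitute for 1:
1 = 1×35 − 2×17
  = −2×367 + 21×35
  = 21×402 − 23×367
  = −23×3181 + 182×402
So 402⁻¹ ≡ 182 (mod 3181).

182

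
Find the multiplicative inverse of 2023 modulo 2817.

Run the extended Euclidean algorithm:
2817 = 1·2023 + 794
2023 = 2·794 + 435
794 = 1·435 + 359
435 = 1·359 + 76
359 = 4·76 + 55
76 = 1·55 + 21
55 = 2·21 + 13
21 = 1·13 + 8
13 = 1·8 + 5
8 = 1·5 + 3
5 = 1·3 + 2
3 = 1·2 + 1
2 = 2·1 + 0
gcd(2023, 2817) = 1, so the inverse exists.
Bézout: 1 = −772·2817 + 1075·2023.
So 2023⁻¹ ≡ 1075 (mod 2817).

1075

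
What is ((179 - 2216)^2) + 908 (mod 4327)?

684

179 - 2216 = -2037 ≡ 2290 (mod 4327)
(2290)^2 ≡ 4103 (mod 4327)
4103 + 908 = 5011 ≡ 684 (mod 4327)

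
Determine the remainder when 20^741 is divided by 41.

20

By square-and-multiply:
741 in binary is 1011100101, i.e. 741 = 512 + 128 + 64 + 32 + 4 + 1.
20^1 ≡ 20 (mod 41)
20^2 ≡ 20^2 = 400 ≡ 31 (mod 41)
20^4 ≡ 31^2 = 961 ≡ 18 (mod 41)
20^8 ≡ 18^2 = 324 ≡ 37 (mod 41)
20^16 ≡ 37^2 = 1369 ≡ 16 (mod 41)
20^32 ≡ 16^2 = 256 ≡ 10 (mod 41)
20^64 ≡ 10^2 = 100 ≡ 18 (mod 41)
20^128 ≡ 18^2 = 324 ≡ 37 (mod 41)
20^256 ≡ 37^2 = 1369 ≡ 16 (mod 41)
20^512 ≡ 16^2 = 256 ≡ 10 (mod 41)
20^741 = 20^512 × 20^128 × 20^64 × 20^32 × 20^4 × 20^1 ≡ 10 × 37 × 18 × 10 × 18 × 20 (mod 41).
Accumulate the product:
10 × 37 = 370 ≡ 1
1 × 18 = 18
18 × 10 = 180 ≡ 16
16 × 18 = 288 ≡ 1
1 × 20 = 20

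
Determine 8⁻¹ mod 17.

17 = 2×8 + 1
8 = 8×1 + 0
gcd(8, 17) = 1, so the inverse exists.
Back-substitute for 1:
1 = 1×17 − 2×8
So 8⁻¹ ≡ −2 ≡ 15 (mod 17).

15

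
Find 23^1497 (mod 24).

23

Compute successive squares:
1497 in binary is 10111011001, i.e. 1497 = 1024 + 256 + 128 + 64 + 16 + 8 + 1.
23^1 ≡ 23 (mod 24)
23^2 ≡ 23^2 = 529 ≡ 1 (mod 24)
23^4 ≡ 1^2 = 1 (mod 24)
23^8 ≡ 1^2 = 1 (mod 24)
23^16 ≡ 1^2 = 1 (mod 24)
23^32 ≡ 1^2 = 1 (mod 24)
23^64 ≡ 1^2 = 1 (mod 24)
23^128 ≡ 1^2 = 1 (mod 24)
23^256 ≡ 1^2 = 1 (mod 24)
23^512 ≡ 1^2 = 1 (mod 24)
23^1024 ≡ 1^2 = 1 (mod 24)
23^1497 = 23^1024 · 23^256 · 23^128 · 23^64 · 23^16 · 23^8 · 23^1 ≡ 1 · 1 · 1 · 1 · 1 · 1 · 23 (mod 24).
Accumulate the product:
1 · 1 = 1
1 · 1 = 1
1 · 1 = 1
1 · 1 = 1
1 · 1 = 1
1 · 23 = 23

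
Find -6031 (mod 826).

-6031 = -8·826 + 577, so -6031 ≡ 577 (mod 826).

577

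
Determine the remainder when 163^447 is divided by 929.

447 in binary is 110111111, i.e. 447 = 256 + 128 + 32 + 16 + 8 + 4 + 2 + 1.
163^1 ≡ 163 (mod 929)
163^2 ≡ 163^2 = 26569 ≡ 557 (mod 929)
163^4 ≡ 557^2 = 310249 ≡ 892 (mod 929)
163^8 ≡ 892^2 = 795664 ≡ 440 (mod 929)
163^16 ≡ 440^2 = 193600 ≡ 368 (mod 929)
163^32 ≡ 368^2 = 135424 ≡ 719 (mod 929)
163^64 ≡ 719^2 = 516961 ≡ 437 (mod 929)
163^128 ≡ 437^2 = 190969 ≡ 524 (mod 929)
163^256 ≡ 524^2 = 274576 ≡ 521 (mod 929)
163^447 = 163^256 × 163^128 × 163^32 × 163^16 × 163^8 × 163^4 × 163^2 × 163^1 ≡ 521 × 524 × 719 × 368 × 440 × 892 × 557 × 163 (mod 929).
Accumulate the product:
521 × 524 = 273004 ≡ 807
807 × 719 = 580233 ≡ 537
537 × 368 = 197616 ≡ 668
668 × 440 = 293920 ≡ 356
356 × 892 = 317552 ≡ 763
763 × 557 = 424991 ≡ 438
438 × 163 = 71394 ≡ 790

790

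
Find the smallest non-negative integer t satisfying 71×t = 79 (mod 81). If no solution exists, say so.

gcd(71, 81) = 1, so a unique solution mod 81 exists.
71⁻¹ ≡ 8 (mod 81).
t ≡ 8×79 ≡ 65 (mod 81).

65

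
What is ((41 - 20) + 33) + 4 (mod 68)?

41 - 20 = 21
21 + 33 = 54
54 + 4 = 58

58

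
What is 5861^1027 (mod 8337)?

5336

1027 in binary is 10000000011, i.e. 1027 = 1024 + 2 + 1.
5861^1 ≡ 5861 (mod 8337)
5861^2 ≡ 5861^2 = 34351321 ≡ 2881 (mod 8337)
5861^4 ≡ 2881^2 = 8300161 ≡ 4846 (mod 8337)
5861^8 ≡ 4846^2 = 23483716 ≡ 6724 (mod 8337)
5861^16 ≡ 6724^2 = 45212176 ≡ 625 (mod 8337)
5861^32 ≡ 625^2 = 390625 ≡ 7123 (mod 8337)
5861^64 ≡ 7123^2 = 50737129 ≡ 6484 (mod 8337)
5861^128 ≡ 6484^2 = 42042256 ≡ 7102 (mod 8337)
5861^256 ≡ 7102^2 = 50438404 ≡ 7891 (mod 8337)
5861^512 ≡ 7891^2 = 62267881 ≡ 7165 (mod 8337)
5861^1024 ≡ 7165^2 = 51337225 ≡ 6316 (mod 8337)
5861^1027 = 5861^1024 × 5861^2 × 5861^1 ≡ 6316 × 2881 × 5861 (mod 8337).
Accumulate the product:
6316 × 2881 = 18196396 ≡ 5062
5062 × 5861 = 29668382 ≡ 5336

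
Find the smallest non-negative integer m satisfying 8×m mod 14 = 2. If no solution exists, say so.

gcd(8, 14) = 2, and 2 | 2, so solutions exist.
Divide through by 2: 4×m = 1 (mod 7).
4⁻¹ ≡ 2 (mod 7).
m ≡ 2×1 ≡ 2 (mod 7).
The smallest non-negative solution is m = 2.

2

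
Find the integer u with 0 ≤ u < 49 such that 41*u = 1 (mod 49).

Run the extended Euclidean algorithm:
49 = 1·41 + 8
41 = 5·8 + 1
8 = 8·1 + 0
gcd(41, 49) = 1, so the inverse exists.
Back-substitute for 1:
1 = 1·41 − 5·8
  = −5·49 + 6·41
So 41⁻¹ ≡ 6 (mod 49).

6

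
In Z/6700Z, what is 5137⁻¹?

Run the extended Euclidean algorithm:
6700 = 1·5137 + 1563
5137 = 3·1563 + 448
1563 = 3·448 + 219
448 = 2·219 + 10
219 = 21·10 + 9
10 = 1·9 + 1
9 = 9·1 + 0
gcd(5137, 6700) = 1, so the inverse exists.
Bézout: 1 = −516·6700 + 673·5137.
So 5137⁻¹ ≡ 673 (mod 6700).

673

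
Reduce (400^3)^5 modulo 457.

(400)^3 ≡ 349 (mod 457)
(349)^5 ≡ 432 (mod 457)

432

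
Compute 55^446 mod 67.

16

Using repeated squaring:
446 in binary is 110111110, i.e. 446 = 256 + 128 + 32 + 16 + 8 + 4 + 2.
55^1 ≡ 55 (mod 67)
55^2 ≡ 55^2 = 3025 ≡ 10 (mod 67)
55^4 ≡ 10^2 = 100 ≡ 33 (mod 67)
55^8 ≡ 33^2 = 1089 ≡ 17 (mod 67)
55^16 ≡ 17^2 = 289 ≡ 21 (mod 67)
55^32 ≡ 21^2 = 441 ≡ 39 (mod 67)
55^64 ≡ 39^2 = 1521 ≡ 47 (mod 67)
55^128 ≡ 47^2 = 2209 ≡ 65 (mod 67)
55^256 ≡ 65^2 = 4225 ≡ 4 (mod 67)
55^446 = 55^256 × 55^128 × 55^32 × 55^16 × 55^8 × 55^4 × 55^2 ≡ 4 × 65 × 39 × 21 × 17 × 33 × 10 (mod 67).
Accumulate the product:
4 × 65 = 260 ≡ 59
59 × 39 = 2301 ≡ 23
23 × 21 = 483 ≡ 14
14 × 17 = 238 ≡ 37
37 × 33 = 1221 ≡ 15
15 × 10 = 150 ≡ 16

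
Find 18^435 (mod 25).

7

435 in binary is 110110011, i.e. 435 = 256 + 128 + 32 + 16 + 2 + 1.
18^1 ≡ 18 (mod 25)
18^2 ≡ 18^2 = 324 ≡ 24 (mod 25)
18^4 ≡ 24^2 = 576 ≡ 1 (mod 25)
18^8 ≡ 1^2 = 1 (mod 25)
18^16 ≡ 1^2 = 1 (mod 25)
18^32 ≡ 1^2 = 1 (mod 25)
18^64 ≡ 1^2 = 1 (mod 25)
18^128 ≡ 1^2 = 1 (mod 25)
18^256 ≡ 1^2 = 1 (mod 25)
18^435 = 18^256 · 18^128 · 18^32 · 18^16 · 18^2 · 18^1 ≡ 1 · 1 · 1 · 1 · 24 · 18 (mod 25).
Accumulate the product:
1 · 1 = 1
1 · 1 = 1
1 · 1 = 1
1 · 24 = 24
24 · 18 = 432 ≡ 7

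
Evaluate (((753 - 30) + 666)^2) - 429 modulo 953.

753 - 30 = 723
723 + 666 = 1389 ≡ 436 (mod 953)
(436)^2 ≡ 449 (mod 953)
449 - 429 = 20

20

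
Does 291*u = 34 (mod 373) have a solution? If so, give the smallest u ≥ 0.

gcd(291, 373) = 1, so a unique solution mod 373 exists.
291⁻¹ ≡ 141 (mod 373).
u ≡ 141*34 ≡ 318 (mod 373).

318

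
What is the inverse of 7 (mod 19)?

Apply the Euclidean algorithm and back-substitute:
19 = 2×7 + 5
7 = 1×5 + 2
5 = 2×2 + 1
2 = 2×1 + 0
gcd(7, 19) = 1, so the inverse exists.
Bézout: 1 = 3×19 − 8×7.
So 7⁻¹ ≡ −8 ≡ 11 (mod 19).

11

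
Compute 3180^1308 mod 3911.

Compute successive squares:
1308 in binary is 10100011100, i.e. 1308 = 1024 + 256 + 16 + 8 + 4.
3180^1 ≡ 3180 (mod 3911)
3180^2 ≡ 3180^2 = 10112400 ≡ 2465 (mod 3911)
3180^4 ≡ 2465^2 = 6076225 ≡ 2442 (mod 3911)
3180^8 ≡ 2442^2 = 5963364 ≡ 3000 (mod 3911)
3180^16 ≡ 3000^2 = 9000000 ≡ 789 (mod 3911)
3180^32 ≡ 789^2 = 622521 ≡ 672 (mod 3911)
3180^64 ≡ 672^2 = 451584 ≡ 1819 (mod 3911)
3180^128 ≡ 1819^2 = 3308761 ≡ 55 (mod 3911)
3180^256 ≡ 55^2 = 3025 (mod 3911)
3180^512 ≡ 3025^2 = 9150625 ≡ 2796 (mod 3911)
3180^1024 ≡ 2796^2 = 7817616 ≡ 3438 (mod 3911)
3180^1308 = 3180^1024 × 3180^256 × 3180^16 × 3180^8 × 3180^4 ≡ 3438 × 3025 × 789 × 3000 × 2442 (mod 3911).
Accumulate the product:
3438 × 3025 = 10399950 ≡ 601
601 × 789 = 474189 ≡ 958
958 × 3000 = 2874000 ≡ 3326
3326 × 2442 = 8122092 ≡ 2856

2856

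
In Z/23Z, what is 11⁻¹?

21

By the extended Euclidean algorithm:
23 = 2·11 + 1
11 = 11·1 + 0
gcd(11, 23) = 1, so the inverse exists.
Back-substitute for 1:
1 = 1·23 − 2·11
So 11⁻¹ ≡ −2 ≡ 21 (mod 23).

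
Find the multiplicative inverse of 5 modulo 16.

Run the extended Euclidean algorithm:
16 = 3×5 + 1
5 = 5×1 + 0
gcd(5, 16) = 1, so the inverse exists.
Back-substitute for 1:
1 = 1×16 − 3×5
So 5⁻¹ ≡ −3 ≡ 13 (mod 16).

13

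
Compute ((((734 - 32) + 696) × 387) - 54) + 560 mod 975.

407

734 - 32 = 702
702 + 696 = 1398 ≡ 423 (mod 975)
423 × 387 = 163701 ≡ 876 (mod 975)
876 - 54 = 822
822 + 560 = 1382 ≡ 407 (mod 975)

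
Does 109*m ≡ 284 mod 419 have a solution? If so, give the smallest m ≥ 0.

gcd(109, 419) = 1, so a unique solution mod 419 exists.
109⁻¹ ≡ 296 (mod 419).
m ≡ 296*284 ≡ 264 (mod 419).

264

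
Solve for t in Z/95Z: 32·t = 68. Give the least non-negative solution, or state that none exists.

gcd(32, 95) = 1, so a unique solution mod 95 exists.
32⁻¹ ≡ 3 (mod 95).
t ≡ 3·68 ≡ 14 (mod 95).

14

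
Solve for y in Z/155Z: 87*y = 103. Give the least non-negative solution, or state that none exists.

gcd(87, 155) = 1, so a unique solution mod 155 exists.
87⁻¹ ≡ 98 (mod 155).
y ≡ 98*103 ≡ 19 (mod 155).

19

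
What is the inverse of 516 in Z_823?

697

Run the extended Euclidean algorithm:
823 = 1·516 + 307
516 = 1·307 + 209
307 = 1·209 + 98
209 = 2·98 + 13
98 = 7·13 + 7
13 = 1·7 + 6
7 = 1·6 + 1
6 = 6·1 + 0
gcd(516, 823) = 1, so the inverse exists.
Bézout: 1 = 79·823 − 126·516.
So 516⁻¹ ≡ −126 ≡ 697 (mod 823).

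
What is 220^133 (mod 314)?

133 in binary is 10000101, i.e. 133 = 128 + 4 + 1.
220^1 ≡ 220 (mod 314)
220^2 ≡ 220^2 = 48400 ≡ 44 (mod 314)
220^4 ≡ 44^2 = 1936 ≡ 52 (mod 314)
220^8 ≡ 52^2 = 2704 ≡ 192 (mod 314)
220^16 ≡ 192^2 = 36864 ≡ 126 (mod 314)
220^32 ≡ 126^2 = 15876 ≡ 176 (mod 314)
220^64 ≡ 176^2 = 30976 ≡ 204 (mod 314)
220^128 ≡ 204^2 = 41616 ≡ 168 (mod 314)
220^133 = 220^128 * 220^4 * 220^1 ≡ 168 * 52 * 220 (mod 314).
Accumulate the product:
168 * 52 = 8736 ≡ 258
258 * 220 = 56760 ≡ 240

240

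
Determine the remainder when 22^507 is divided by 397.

By square-and-multiply:
507 in binary is 111111011, i.e. 507 = 256 + 128 + 64 + 32 + 16 + 8 + 2 + 1.
22^1 ≡ 22 (mod 397)
22^2 ≡ 22^2 = 484 ≡ 87 (mod 397)
22^4 ≡ 87^2 = 7569 ≡ 26 (mod 397)
22^8 ≡ 26^2 = 676 ≡ 279 (mod 397)
22^16 ≡ 279^2 = 77841 ≡ 29 (mod 397)
22^32 ≡ 29^2 = 841 ≡ 47 (mod 397)
22^64 ≡ 47^2 = 2209 ≡ 224 (mod 397)
22^128 ≡ 224^2 = 50176 ≡ 154 (mod 397)
22^256 ≡ 154^2 = 23716 ≡ 293 (mod 397)
22^507 = 22^256 * 22^128 * 22^64 * 22^32 * 22^16 * 22^8 * 22^2 * 22^1 ≡ 293 * 154 * 224 * 47 * 29 * 279 * 87 * 22 (mod 397).
Accumulate the product:
293 * 154 = 45122 ≡ 261
261 * 224 = 58464 ≡ 105
105 * 47 = 4935 ≡ 171
171 * 29 = 4959 ≡ 195
195 * 279 = 54405 ≡ 16
16 * 87 = 1392 ≡ 201
201 * 22 = 4422 ≡ 55

55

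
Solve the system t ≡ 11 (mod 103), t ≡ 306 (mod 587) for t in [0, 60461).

39048

103⁻¹ mod 587: 103×57 ≡ 1 (mod 587), so 103⁻¹ ≡ 57.
t = 11 + 103×((306 − 11)×57 mod 587) = 11 + 103×379 = 39048.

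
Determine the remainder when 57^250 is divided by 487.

250 in binary is 11111010, i.e. 250 = 128 + 64 + 32 + 16 + 8 + 2.
57^1 ≡ 57 (mod 487)
57^2 ≡ 57^2 = 3249 ≡ 327 (mod 487)
57^4 ≡ 327^2 = 106929 ≡ 276 (mod 487)
57^8 ≡ 276^2 = 76176 ≡ 204 (mod 487)
57^16 ≡ 204^2 = 41616 ≡ 221 (mod 487)
57^32 ≡ 221^2 = 48841 ≡ 141 (mod 487)
57^64 ≡ 141^2 = 19881 ≡ 401 (mod 487)
57^128 ≡ 401^2 = 160801 ≡ 91 (mod 487)
57^250 = 57^128 · 57^64 · 57^32 · 57^16 · 57^8 · 57^2 ≡ 91 · 401 · 141 · 221 · 204 · 327 (mod 487).
Accumulate the product:
91 · 401 = 36491 ≡ 453
453 · 141 = 63873 ≡ 76
76 · 221 = 16796 ≡ 238
238 · 204 = 48552 ≡ 339
339 · 327 = 110853 ≡ 304

304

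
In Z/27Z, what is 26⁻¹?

27 = 1·26 + 1
26 = 26·1 + 0
gcd(26, 27) = 1, so the inverse exists.
Bézout: 1 = 1·27 − 1·26.
So 26⁻¹ ≡ −1 ≡ 26 (mod 27).

26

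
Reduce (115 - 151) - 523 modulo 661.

102

115 - 151 = -36 ≡ 625 (mod 661)
625 - 523 = 102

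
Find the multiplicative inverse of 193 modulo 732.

732 = 3×193 + 153
193 = 1×153 + 40
153 = 3×40 + 33
40 = 1×33 + 7
33 = 4×7 + 5
7 = 1×5 + 2
5 = 2×2 + 1
2 = 2×1 + 0
gcd(193, 732) = 1, so the inverse exists.
Bézout: 1 = 82×732 − 311×193.
So 193⁻¹ ≡ −311 ≡ 421 (mod 732).

421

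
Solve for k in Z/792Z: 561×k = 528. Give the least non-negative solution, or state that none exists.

gcd(561, 792) = 33, and 33 | 528, so solutions exist.
Divide through by 33: 17×k = 16 (mod 24).
17⁻¹ ≡ 17 (mod 24).
k ≡ 17×16 ≡ 8 (mod 24).
The smallest non-negative solution is k = 8.

8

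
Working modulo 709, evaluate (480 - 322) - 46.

112

480 - 322 = 158
158 - 46 = 112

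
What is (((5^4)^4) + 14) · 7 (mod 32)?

9

(5)^4 ≡ 17 (mod 32)
(17)^4 ≡ 1 (mod 32)
1 + 14 = 15
15 · 7 = 105 ≡ 9 (mod 32)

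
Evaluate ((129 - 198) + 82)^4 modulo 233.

135

129 - 198 = -69 ≡ 164 (mod 233)
164 + 82 = 246 ≡ 13 (mod 233)
(13)^4 ≡ 135 (mod 233)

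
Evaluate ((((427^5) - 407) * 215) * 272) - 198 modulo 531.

(427)^5 ≡ 511 (mod 531)
511 - 407 = 104
104 * 215 = 22360 ≡ 58 (mod 531)
58 * 272 = 15776 ≡ 377 (mod 531)
377 - 198 = 179

179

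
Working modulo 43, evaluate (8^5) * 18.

36

(8)^5 ≡ 2 (mod 43)
2 * 18 = 36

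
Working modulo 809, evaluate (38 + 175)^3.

92

38 + 175 = 213
(213)^3 ≡ 92 (mod 809)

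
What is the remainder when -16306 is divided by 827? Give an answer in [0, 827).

-16306 = -20×827 + 234, so -16306 ≡ 234 (mod 827).

234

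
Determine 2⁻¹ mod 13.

7

13 = 6*2 + 1
2 = 2*1 + 0
gcd(2, 13) = 1, so the inverse exists.
Bézout: 1 = 1*13 − 6*2.
So 2⁻¹ ≡ −6 ≡ 7 (mod 13).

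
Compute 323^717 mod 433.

Using repeated squaring:
717 in binary is 1011001101, i.e. 717 = 512 + 128 + 64 + 8 + 4 + 1.
323^1 ≡ 323 (mod 433)
323^2 ≡ 323^2 = 104329 ≡ 409 (mod 433)
323^4 ≡ 409^2 = 167281 ≡ 143 (mod 433)
323^8 ≡ 143^2 = 20449 ≡ 98 (mod 433)
323^16 ≡ 98^2 = 9604 ≡ 78 (mod 433)
323^32 ≡ 78^2 = 6084 ≡ 22 (mod 433)
323^64 ≡ 22^2 = 484 ≡ 51 (mod 433)
323^128 ≡ 51^2 = 2601 ≡ 3 (mod 433)
323^256 ≡ 3^2 = 9 (mod 433)
323^512 ≡ 9^2 = 81 (mod 433)
323^717 = 323^512 × 323^128 × 323^64 × 323^8 × 323^4 × 323^1 ≡ 81 × 3 × 51 × 98 × 143 × 323 (mod 433).
Accumulate the product:
81 × 3 = 243
243 × 51 = 12393 ≡ 269
269 × 98 = 26362 ≡ 382
382 × 143 = 54626 ≡ 68
68 × 323 = 21964 ≡ 314

314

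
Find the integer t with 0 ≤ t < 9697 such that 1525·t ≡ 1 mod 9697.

9697 = 6·1525 + 547
1525 = 2·547 + 431
547 = 1·431 + 116
431 = 3·116 + 83
116 = 1·83 + 33
83 = 2·33 + 17
33 = 1·17 + 16
17 = 1·16 + 1
16 = 16·1 + 0
gcd(1525, 9697) = 1, so the inverse exists.
Bézout: 1 = −92·9697 + 585·1525.
So 1525⁻¹ ≡ 585 (mod 9697).

585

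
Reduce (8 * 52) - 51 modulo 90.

8 * 52 = 416 ≡ 56 (mod 90)
56 - 51 = 5

5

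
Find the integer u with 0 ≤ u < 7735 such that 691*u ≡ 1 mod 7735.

By the extended Euclidean algorithm:
7735 = 11*691 + 134
691 = 5*134 + 21
134 = 6*21 + 8
21 = 2*8 + 5
8 = 1*5 + 3
5 = 1*3 + 2
3 = 1*2 + 1
2 = 2*1 + 0
gcd(691, 7735) = 1, so the inverse exists.
Bézout: 1 = 263*7735 − 2944*691.
So 691⁻¹ ≡ −2944 ≡ 4791 (mod 7735).

4791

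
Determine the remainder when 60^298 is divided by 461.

110

Using repeated squaring:
298 in binary is 100101010, i.e. 298 = 256 + 32 + 8 + 2.
60^1 ≡ 60 (mod 461)
60^2 ≡ 60^2 = 3600 ≡ 373 (mod 461)
60^4 ≡ 373^2 = 139129 ≡ 368 (mod 461)
60^8 ≡ 368^2 = 135424 ≡ 351 (mod 461)
60^16 ≡ 351^2 = 123201 ≡ 114 (mod 461)
60^32 ≡ 114^2 = 12996 ≡ 88 (mod 461)
60^64 ≡ 88^2 = 7744 ≡ 368 (mod 461)
60^128 ≡ 368^2 = 135424 ≡ 351 (mod 461)
60^256 ≡ 351^2 = 123201 ≡ 114 (mod 461)
60^298 = 60^256 * 60^32 * 60^8 * 60^2 ≡ 114 * 88 * 351 * 373 (mod 461).
Accumulate the product:
114 * 88 = 10032 ≡ 351
351 * 351 = 123201 ≡ 114
114 * 373 = 42522 ≡ 110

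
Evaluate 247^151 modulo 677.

464

151 in binary is 10010111, i.e. 151 = 128 + 16 + 4 + 2 + 1.
247^1 ≡ 247 (mod 677)
247^2 ≡ 247^2 = 61009 ≡ 79 (mod 677)
247^4 ≡ 79^2 = 6241 ≡ 148 (mod 677)
247^8 ≡ 148^2 = 21904 ≡ 240 (mod 677)
247^16 ≡ 240^2 = 57600 ≡ 55 (mod 677)
247^32 ≡ 55^2 = 3025 ≡ 317 (mod 677)
247^64 ≡ 317^2 = 100489 ≡ 293 (mod 677)
247^128 ≡ 293^2 = 85849 ≡ 547 (mod 677)
247^151 = 247^128 * 247^16 * 247^4 * 247^2 * 247^1 ≡ 547 * 55 * 148 * 79 * 247 (mod 677).
Accumulate the product:
547 * 55 = 30085 ≡ 297
297 * 148 = 43956 ≡ 628
628 * 79 = 49612 ≡ 191
191 * 247 = 47177 ≡ 464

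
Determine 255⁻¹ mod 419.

Run the extended Euclidean algorithm:
419 = 1×255 + 164
255 = 1×164 + 91
164 = 1×91 + 73
91 = 1×73 + 18
73 = 4×18 + 1
18 = 18×1 + 0
gcd(255, 419) = 1, so the inverse exists.
Bézout: 1 = 14×419 − 23×255.
So 255⁻¹ ≡ −23 ≡ 396 (mod 419).

396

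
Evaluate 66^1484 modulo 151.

16

Compute successive squares:
1484 in binary is 10111001100, i.e. 1484 = 1024 + 256 + 128 + 64 + 8 + 4.
66^1 ≡ 66 (mod 151)
66^2 ≡ 66^2 = 4356 ≡ 128 (mod 151)
66^4 ≡ 128^2 = 16384 ≡ 76 (mod 151)
66^8 ≡ 76^2 = 5776 ≡ 38 (mod 151)
66^16 ≡ 38^2 = 1444 ≡ 85 (mod 151)
66^32 ≡ 85^2 = 7225 ≡ 128 (mod 151)
66^64 ≡ 128^2 = 16384 ≡ 76 (mod 151)
66^128 ≡ 76^2 = 5776 ≡ 38 (mod 151)
66^256 ≡ 38^2 = 1444 ≡ 85 (mod 151)
66^512 ≡ 85^2 = 7225 ≡ 128 (mod 151)
66^1024 ≡ 128^2 = 16384 ≡ 76 (mod 151)
66^1484 = 66^1024 · 66^256 · 66^128 · 66^64 · 66^8 · 66^4 ≡ 76 · 85 · 38 · 76 · 38 · 76 (mod 151).
Accumulate the product:
76 · 85 = 6460 ≡ 118
118 · 38 = 4484 ≡ 105
105 · 76 = 7980 ≡ 128
128 · 38 = 4864 ≡ 32
32 · 76 = 2432 ≡ 16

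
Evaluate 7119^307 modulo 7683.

2553

7119^1 ≡ 7119 (mod 7683)
7119^2 ≡ 7119^2 = 50680161 ≡ 3093 (mod 7683)
7119^4 ≡ 3093^2 = 9566649 ≡ 1314 (mod 7683)
7119^8 ≡ 1314^2 = 1726596 ≡ 5604 (mod 7683)
7119^16 ≡ 5604^2 = 31404816 ≡ 4395 (mod 7683)
7119^32 ≡ 4395^2 = 19316025 ≡ 963 (mod 7683)
7119^64 ≡ 963^2 = 927369 ≡ 5409 (mod 7683)
7119^128 ≡ 5409^2 = 29257281 ≡ 417 (mod 7683)
7119^256 ≡ 417^2 = 173889 ≡ 4863 (mod 7683)
7119^307 = 7119^256 × 7119^32 × 7119^16 × 7119^2 × 7119^1 ≡ 4863 × 963 × 4395 × 3093 × 7119 (mod 7683).
Accumulate the product:
4863 × 963 = 4683069 ≡ 4122
4122 × 4395 = 18116190 ≡ 7359
7359 × 3093 = 22761387 ≡ 4341
4341 × 7119 = 30903579 ≡ 2553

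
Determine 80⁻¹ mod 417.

245

417 = 5×80 + 17
80 = 4×17 + 12
17 = 1×12 + 5
12 = 2×5 + 2
5 = 2×2 + 1
2 = 2×1 + 0
gcd(80, 417) = 1, so the inverse exists.
Back-substitute for 1:
1 = 1×5 − 2×2
  = −2×12 + 5×5
  = 5×17 − 7×12
  = −7×80 + 33×17
  = 33×417 − 172×80
So 80⁻¹ ≡ −172 ≡ 245 (mod 417).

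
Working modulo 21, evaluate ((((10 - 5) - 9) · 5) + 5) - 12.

10 - 5 = 5
5 - 9 = -4 ≡ 17 (mod 21)
17 · 5 = 85 ≡ 1 (mod 21)
1 + 5 = 6
6 - 12 = -6 ≡ 15 (mod 21)

15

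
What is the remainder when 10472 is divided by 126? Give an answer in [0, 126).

10472 = 83*126 + 14, so 10472 ≡ 14 (mod 126).

14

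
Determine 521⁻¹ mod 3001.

2857

3001 = 5×521 + 396
521 = 1×396 + 125
396 = 3×125 + 21
125 = 5×21 + 20
21 = 1×20 + 1
20 = 20×1 + 0
gcd(521, 3001) = 1, so the inverse exists.
Bézout: 1 = 25×3001 − 144×521.
So 521⁻¹ ≡ −144 ≡ 2857 (mod 3001).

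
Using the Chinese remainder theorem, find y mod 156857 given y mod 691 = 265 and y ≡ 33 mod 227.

691⁻¹ mod 227: 691×159 ≡ 1 (mod 227), so 691⁻¹ ≡ 159.
y = 265 + 691×((33 − 265)×159 mod 227) = 265 + 691×113 = 78348.
Check: 78348 mod 691 = 265, 78348 mod 227 = 33. ✓

78348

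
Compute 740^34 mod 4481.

Using repeated squaring:
34 in binary is 100010, i.e. 34 = 32 + 2.
740^1 ≡ 740 (mod 4481)
740^2 ≡ 740^2 = 547600 ≡ 918 (mod 4481)
740^4 ≡ 918^2 = 842724 ≡ 296 (mod 4481)
740^8 ≡ 296^2 = 87616 ≡ 2477 (mod 4481)
740^16 ≡ 2477^2 = 6135529 ≡ 1040 (mod 4481)
740^32 ≡ 1040^2 = 1081600 ≡ 1679 (mod 4481)
740^34 = 740^32 × 740^2 ≡ 1679 × 918 (mod 4481).
1679 × 918 = 1541322 ≡ 4339 (mod 4481).

4339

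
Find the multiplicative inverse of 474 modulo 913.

913 = 1·474 + 439
474 = 1·439 + 35
439 = 12·35 + 19
35 = 1·19 + 16
19 = 1·16 + 3
16 = 5·3 + 1
3 = 3·1 + 0
gcd(474, 913) = 1, so the inverse exists.
Bézout: 1 = −149·913 + 287·474.
So 474⁻¹ ≡ 287 (mod 913).

287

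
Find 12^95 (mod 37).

7

Using repeated squaring:
95 in binary is 1011111, i.e. 95 = 64 + 16 + 8 + 4 + 2 + 1.
12^1 ≡ 12 (mod 37)
12^2 ≡ 12^2 = 144 ≡ 33 (mod 37)
12^4 ≡ 33^2 = 1089 ≡ 16 (mod 37)
12^8 ≡ 16^2 = 256 ≡ 34 (mod 37)
12^16 ≡ 34^2 = 1156 ≡ 9 (mod 37)
12^32 ≡ 9^2 = 81 ≡ 7 (mod 37)
12^64 ≡ 7^2 = 49 ≡ 12 (mod 37)
12^95 = 12^64 × 12^16 × 12^8 × 12^4 × 12^2 × 12^1 ≡ 12 × 9 × 34 × 16 × 33 × 12 (mod 37).
Accumulate the product:
12 × 9 = 108 ≡ 34
34 × 34 = 1156 ≡ 9
9 × 16 = 144 ≡ 33
33 × 33 = 1089 ≡ 16
16 × 12 = 192 ≡ 7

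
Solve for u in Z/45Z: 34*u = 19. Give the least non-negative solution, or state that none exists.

31

gcd(34, 45) = 1, so a unique solution mod 45 exists.
34⁻¹ ≡ 4 (mod 45).
u ≡ 4*19 ≡ 31 (mod 45).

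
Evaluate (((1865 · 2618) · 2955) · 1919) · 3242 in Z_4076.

2348

1865 · 2618 = 4882570 ≡ 3598 (mod 4076)
3598 · 2955 = 10632090 ≡ 1882 (mod 4076)
1882 · 1919 = 3611558 ≡ 222 (mod 4076)
222 · 3242 = 719724 ≡ 2348 (mod 4076)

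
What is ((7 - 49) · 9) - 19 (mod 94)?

73

7 - 49 = -42 ≡ 52 (mod 94)
52 · 9 = 468 ≡ 92 (mod 94)
92 - 19 = 73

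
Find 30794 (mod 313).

30794 = 98·313 + 120, so 30794 ≡ 120 (mod 313).

120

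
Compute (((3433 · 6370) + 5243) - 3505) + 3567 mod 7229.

3433 · 6370 = 21868210 ≡ 485 (mod 7229)
485 + 5243 = 5728
5728 - 3505 = 2223
2223 + 3567 = 5790

5790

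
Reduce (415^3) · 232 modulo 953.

(415)^3 ≡ 281 (mod 953)
281 · 232 = 65192 ≡ 388 (mod 953)

388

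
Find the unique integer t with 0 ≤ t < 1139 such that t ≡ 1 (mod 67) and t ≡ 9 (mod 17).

67⁻¹ mod 17: 67×16 ≡ 1 (mod 17), so 67⁻¹ ≡ 16.
t = 1 + 67×((9 − 1)×16 mod 17) = 1 + 67×9 = 604.

604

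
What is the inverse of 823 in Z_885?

157

Apply the Euclidean algorithm and back-substitute:
885 = 1×823 + 62
823 = 13×62 + 17
62 = 3×17 + 11
17 = 1×11 + 6
11 = 1×6 + 5
6 = 1×5 + 1
5 = 5×1 + 0
gcd(823, 885) = 1, so the inverse exists.
Bézout: 1 = −146×885 + 157×823.
So 823⁻¹ ≡ 157 (mod 885).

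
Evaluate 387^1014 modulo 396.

Compute successive squares:
1014 in binary is 1111110110, i.e. 1014 = 512 + 256 + 128 + 64 + 32 + 16 + 4 + 2.
387^1 ≡ 387 (mod 396)
387^2 ≡ 387^2 = 149769 ≡ 81 (mod 396)
387^4 ≡ 81^2 = 6561 ≡ 225 (mod 396)
387^8 ≡ 225^2 = 50625 ≡ 333 (mod 396)
387^16 ≡ 333^2 = 110889 ≡ 9 (mod 396)
387^32 ≡ 9^2 = 81 (mod 396)
387^64 ≡ 81^2 = 6561 ≡ 225 (mod 396)
387^128 ≡ 225^2 = 50625 ≡ 333 (mod 396)
387^256 ≡ 333^2 = 110889 ≡ 9 (mod 396)
387^512 ≡ 9^2 = 81 (mod 396)
387^1014 = 387^512 · 387^256 · 387^128 · 387^64 · 387^32 · 387^16 · 387^4 · 387^2 ≡ 81 · 9 · 333 · 225 · 81 · 9 · 225 · 81 (mod 396).
Accumulate the product:
81 · 9 = 729 ≡ 333
333 · 333 = 110889 ≡ 9
9 · 225 = 2025 ≡ 45
45 · 81 = 3645 ≡ 81
81 · 9 = 729 ≡ 333
333 · 225 = 74925 ≡ 81
81 · 81 = 6561 ≡ 225

225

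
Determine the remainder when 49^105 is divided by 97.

18

Compute successive squares:
105 in binary is 1101001, i.e. 105 = 64 + 32 + 8 + 1.
49^1 ≡ 49 (mod 97)
49^2 ≡ 49^2 = 2401 ≡ 73 (mod 97)
49^4 ≡ 73^2 = 5329 ≡ 91 (mod 97)
49^8 ≡ 91^2 = 8281 ≡ 36 (mod 97)
49^16 ≡ 36^2 = 1296 ≡ 35 (mod 97)
49^32 ≡ 35^2 = 1225 ≡ 61 (mod 97)
49^64 ≡ 61^2 = 3721 ≡ 35 (mod 97)
49^105 = 49^64 * 49^32 * 49^8 * 49^1 ≡ 35 * 61 * 36 * 49 (mod 97).
Accumulate the product:
35 * 61 = 2135 ≡ 1
1 * 36 = 36
36 * 49 = 1764 ≡ 18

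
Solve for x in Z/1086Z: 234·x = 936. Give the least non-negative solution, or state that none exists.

gcd(234, 1086) = 6, and 6 | 936, so solutions exist.
Divide through by 6: 39·x ≡ 156 mod 181.
39⁻¹ ≡ 65 (mod 181).
x ≡ 65·156 ≡ 4 (mod 181).
The smallest non-negative solution is x = 4.

4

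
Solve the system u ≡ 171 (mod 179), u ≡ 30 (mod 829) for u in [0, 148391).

179⁻¹ mod 829: 179·88 ≡ 1 (mod 829), so 179⁻¹ ≡ 88.
u = 171 + 179·((30 − 171)·88 mod 829) = 171 + 179·27 = 5004.

5004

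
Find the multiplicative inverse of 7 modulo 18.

Apply the Euclidean algorithm and back-substitute:
18 = 2×7 + 4
7 = 1×4 + 3
4 = 1×3 + 1
3 = 3×1 + 0
gcd(7, 18) = 1, so the inverse exists.
Back-substitute for 1:
1 = 1×4 − 1×3
  = −1×7 + 2×4
  = 2×18 − 5×7
So 7⁻¹ ≡ −5 ≡ 13 (mod 18).

13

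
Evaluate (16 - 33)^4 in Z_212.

16 - 33 = -17 ≡ 195 (mod 212)
(195)^4 ≡ 205 (mod 212)

205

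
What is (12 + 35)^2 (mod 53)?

36

12 + 35 = 47
(47)^2 ≡ 36 (mod 53)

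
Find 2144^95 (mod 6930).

2804

95 in binary is 1011111, i.e. 95 = 64 + 16 + 8 + 4 + 2 + 1.
2144^1 ≡ 2144 (mod 6930)
2144^2 ≡ 2144^2 = 4596736 ≡ 2146 (mod 6930)
2144^4 ≡ 2146^2 = 4605316 ≡ 3796 (mod 6930)
2144^8 ≡ 3796^2 = 14409616 ≡ 2146 (mod 6930)
2144^16 ≡ 2146^2 = 4605316 ≡ 3796 (mod 6930)
2144^32 ≡ 3796^2 = 14409616 ≡ 2146 (mod 6930)
2144^64 ≡ 2146^2 = 4605316 ≡ 3796 (mod 6930)
2144^95 = 2144^64 · 2144^16 · 2144^8 · 2144^4 · 2144^2 · 2144^1 ≡ 3796 · 3796 · 2146 · 3796 · 2146 · 2144 (mod 6930).
Accumulate the product:
3796 · 3796 = 14409616 ≡ 2146
2146 · 2146 = 4605316 ≡ 3796
3796 · 3796 = 14409616 ≡ 2146
2146 · 2146 = 4605316 ≡ 3796
3796 · 2144 = 8138624 ≡ 2804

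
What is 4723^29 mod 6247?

1965

Compute successive squares:
4723^1 ≡ 4723 (mod 6247)
4723^2 ≡ 4723^2 = 22306729 ≡ 4939 (mod 6247)
4723^4 ≡ 4939^2 = 24393721 ≡ 5433 (mod 6247)
4723^8 ≡ 5433^2 = 29517489 ≡ 414 (mod 6247)
4723^16 ≡ 414^2 = 171396 ≡ 2727 (mod 6247)
4723^29 = 4723^16 * 4723^8 * 4723^4 * 4723^1 ≡ 2727 * 414 * 5433 * 4723 (mod 6247).
Accumulate the product:
2727 * 414 = 1128978 ≡ 4518
4518 * 5433 = 24546294 ≡ 1831
1831 * 4723 = 8647813 ≡ 1965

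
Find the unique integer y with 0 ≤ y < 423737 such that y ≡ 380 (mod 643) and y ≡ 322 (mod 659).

55678

643⁻¹ mod 659: 643*453 ≡ 1 (mod 659), so 643⁻¹ ≡ 453.
y = 380 + 643*((322 − 380)*453 mod 659) = 380 + 643*86 = 55678.
Check: 55678 mod 643 = 380, 55678 mod 659 = 322. ✓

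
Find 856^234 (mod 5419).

By square-and-multiply:
234 in binary is 11101010, i.e. 234 = 128 + 64 + 32 + 8 + 2.
856^1 ≡ 856 (mod 5419)
856^2 ≡ 856^2 = 732736 ≡ 1171 (mod 5419)
856^4 ≡ 1171^2 = 1371241 ≡ 234 (mod 5419)
856^8 ≡ 234^2 = 54756 ≡ 566 (mod 5419)
856^16 ≡ 566^2 = 320356 ≡ 635 (mod 5419)
856^32 ≡ 635^2 = 403225 ≡ 2219 (mod 5419)
856^64 ≡ 2219^2 = 4923961 ≡ 3509 (mod 5419)
856^128 ≡ 3509^2 = 12313081 ≡ 1113 (mod 5419)
856^234 = 856^128 * 856^64 * 856^32 * 856^8 * 856^2 ≡ 1113 * 3509 * 2219 * 566 * 1171 (mod 5419).
Accumulate the product:
1113 * 3509 = 3905517 ≡ 3837
3837 * 2219 = 8514303 ≡ 1054
1054 * 566 = 596564 ≡ 474
474 * 1171 = 555054 ≡ 2316

2316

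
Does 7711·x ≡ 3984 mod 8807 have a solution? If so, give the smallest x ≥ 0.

gcd(7711, 8807) = 1, so a unique solution mod 8807 exists.
7711⁻¹ ≡ 6549 (mod 8807).
x ≡ 6549·3984 ≡ 4882 (mod 8807).

4882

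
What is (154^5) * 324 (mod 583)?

330

(154)^5 ≡ 55 (mod 583)
55 * 324 = 17820 ≡ 330 (mod 583)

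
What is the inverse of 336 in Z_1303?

By the extended Euclidean algorithm:
1303 = 3×336 + 295
336 = 1×295 + 41
295 = 7×41 + 8
41 = 5×8 + 1
8 = 8×1 + 0
gcd(336, 1303) = 1, so the inverse exists.
Back-substitute for 1:
1 = 1×41 − 5×8
  = −5×295 + 36×41
  = 36×336 − 41×295
  = −41×1303 + 159×336
So 336⁻¹ ≡ 159 (mod 1303).

159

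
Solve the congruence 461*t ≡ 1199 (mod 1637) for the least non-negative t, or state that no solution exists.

727

gcd(461, 1637) = 1, so a unique solution mod 1637 exists.
461⁻¹ ≡ 174 (mod 1637).
t ≡ 174*1199 ≡ 727 (mod 1637).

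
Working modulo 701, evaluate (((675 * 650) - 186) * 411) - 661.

675 * 650 = 438750 ≡ 625 (mod 701)
625 - 186 = 439
439 * 411 = 180429 ≡ 272 (mod 701)
272 - 661 = -389 ≡ 312 (mod 701)

312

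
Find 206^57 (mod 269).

266

206^1 ≡ 206 (mod 269)
206^2 ≡ 206^2 = 42436 ≡ 203 (mod 269)
206^4 ≡ 203^2 = 41209 ≡ 52 (mod 269)
206^8 ≡ 52^2 = 2704 ≡ 14 (mod 269)
206^16 ≡ 14^2 = 196 (mod 269)
206^32 ≡ 196^2 = 38416 ≡ 218 (mod 269)
206^57 = 206^32 × 206^16 × 206^8 × 206^1 ≡ 218 × 196 × 14 × 206 (mod 269).
Accumulate the product:
218 × 196 = 42728 ≡ 226
226 × 14 = 3164 ≡ 205
205 × 206 = 42230 ≡ 266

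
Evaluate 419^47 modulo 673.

47 in binary is 101111, i.e. 47 = 32 + 8 + 4 + 2 + 1.
419^1 ≡ 419 (mod 673)
419^2 ≡ 419^2 = 175561 ≡ 581 (mod 673)
419^4 ≡ 581^2 = 337561 ≡ 388 (mod 673)
419^8 ≡ 388^2 = 150544 ≡ 465 (mod 673)
419^16 ≡ 465^2 = 216225 ≡ 192 (mod 673)
419^32 ≡ 192^2 = 36864 ≡ 522 (mod 673)
419^47 = 419^32 · 419^8 · 419^4 · 419^2 · 419^1 ≡ 522 · 465 · 388 · 581 · 419 (mod 673).
Accumulate the product:
522 · 465 = 242730 ≡ 450
450 · 388 = 174600 ≡ 293
293 · 581 = 170233 ≡ 637
637 · 419 = 266903 ≡ 395

395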